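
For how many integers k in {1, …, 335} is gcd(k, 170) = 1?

126

170 = 2·5·17. Inclusion–exclusion on these primes:
335 − ⌊335/2⌋ − ⌊335/5⌋ − ⌊335/17⌋ + ⌊335/10⌋ + ⌊335/34⌋ + ⌊335/85⌋ − ⌊335/170⌋ = 126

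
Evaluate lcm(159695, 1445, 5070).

46797980970

lcm(159695, 1445) = 159695·1445/gcd = 230759275/5 = 46151855
lcm(46151855, 5070) = 46151855·5070/gcd = 233989904850/5 = 46797980970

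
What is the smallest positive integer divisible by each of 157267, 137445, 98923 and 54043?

17671705126845

157267 = 11 · 17 · 29²; 137445 = 3 · 5 · 7² · 11 · 17; 98923 = 11 · 17 · 23²; 54043 = 11 · 17³
lcm takes max exponent of each prime: 3 · 5 · 7² · 11 · 17³ · 23² · 29² = 17671705126845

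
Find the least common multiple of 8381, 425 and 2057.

8381 = 17² · 29; 425 = 5² · 17; 2057 = 11² · 17
lcm takes max exponent of each prime: 5² · 11² · 17² · 29 = 25352525

25352525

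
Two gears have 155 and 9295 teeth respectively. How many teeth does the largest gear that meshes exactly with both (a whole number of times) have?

Euclid: 9295 = 59·155 + 150; 155 = 1·150 + 5; 150 = 30·5 + 0. Last nonzero remainder: 5.

5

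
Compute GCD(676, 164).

4

676 = 2² · 13²
164 = 2² · 41
Common: 2² = 4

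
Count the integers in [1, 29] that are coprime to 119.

24

Prime factors of 119: 7, 17. Count integers ≤ 29 divisible by none of them.
By inclusion–exclusion: 29 − ⌊29/7⌋ − ⌊29/17⌋ + ⌊29/119⌋ = 24.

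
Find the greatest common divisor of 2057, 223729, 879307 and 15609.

gcd(2057, 223729): 223729 = 108·2057 + 1573; 2057 = 1·1573 + 484; 1573 = 3·484 + 121; 484 = 4·121 + 0 → 121
gcd(121, 879307): 879307 = 7267·121 + 0 → 121
gcd(121, 15609): 15609 = 129·121 + 0 → 121

121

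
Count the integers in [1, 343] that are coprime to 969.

969 = 3·17·19. Inclusion–exclusion on these primes:
343 − ⌊343/3⌋ − ⌊343/17⌋ − ⌊343/19⌋ + ⌊343/51⌋ + ⌊343/57⌋ + ⌊343/323⌋ − ⌊343/969⌋ = 204

204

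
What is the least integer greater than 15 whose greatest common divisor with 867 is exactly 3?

Multiples of 3 above 15: 3·6, 3·7, … . Need the cofactor coprime to 867/3 = 289.
Checking s = 6, 7, … the first with gcd(s, 289) = 1 is s = 6, giving 18.

18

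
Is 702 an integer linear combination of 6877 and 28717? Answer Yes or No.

By Bézout, 6877p + 28717q = 702 has integer solutions iff gcd(6877, 28717) | 702.
Euclid: 28717 = 4·6877 + 1209; 6877 = 5·1209 + 832; 1209 = 1·832 + 377; 832 = 2·377 + 78; 377 = 4·78 + 65; 78 = 1·65 + 13; 65 = 5·13 + 0. gcd = 13; 702 mod 13 = 0. Yes.

Yes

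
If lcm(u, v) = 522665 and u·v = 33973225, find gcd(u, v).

65

From gcd × lcm = uv: gcd = 33973225 / 522665 = 65.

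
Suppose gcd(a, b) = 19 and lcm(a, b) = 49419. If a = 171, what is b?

5491

Using ab = gcd(a,b)·lcm(a,b) = 19·49419 = 938961, we get b = 938961/171 = 5491.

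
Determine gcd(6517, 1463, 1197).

gcd(6517, 1463): 6517 = 4·1463 + 665; 1463 = 2·665 + 133; 665 = 5·133 + 0 → 133
gcd(133, 1197): 1197 = 9·133 + 0 → 133

133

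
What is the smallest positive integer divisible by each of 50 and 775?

1550

50 = 2 · 5²; 775 = 5² · 31
max exponents: 2 · 5² · 31 = 1550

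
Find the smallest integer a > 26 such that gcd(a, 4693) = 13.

39

Multiples of 13 above 26: 13·3, 13·4, … . Need the cofactor coprime to 4693/13 = 361.
Checking s = 3, 4, … the first with gcd(s, 361) = 1 is s = 3, giving 39.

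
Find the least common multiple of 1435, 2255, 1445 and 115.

104922895

lcm(1435, 2255) = 1435·2255/gcd = 3235925/205 = 15785
lcm(15785, 1445) = 15785·1445/gcd = 22809325/5 = 4561865
lcm(4561865, 115) = 4561865·115/gcd = 524614475/5 = 104922895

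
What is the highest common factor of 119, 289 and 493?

17

gcd(119, 289): 289 = 2·119 + 51; 119 = 2·51 + 17; 51 = 3·17 + 0 → 17
gcd(17, 493): 493 = 29·17 + 0 → 17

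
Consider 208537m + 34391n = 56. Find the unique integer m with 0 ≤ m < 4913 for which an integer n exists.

gcd(208537, 34391) = 7 (Euclid: 208537 = 6·34391 + 2191; 34391 = 15·2191 + 1526; 2191 = 1·1526 + 665; 1526 = 2·665 + 196; 665 = 3·196 + 77; 196 = 2·77 + 42; 77 = 1·42 + 35; 42 = 1·35 + 7; 35 = 5·7 + 0), and 7 | 56.
Extended Euclid: 208537·(-879) + 34391·(5330) = 7. Scale by 8: m₀ = -7032.
General solution m = m₀ + 4913t; reducing mod 4913 gives m = 2794 (and n = -16942).

2794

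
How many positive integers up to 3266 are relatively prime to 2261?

2497

Prime factors of 2261: 7, 17, 19. Count integers ≤ 3266 divisible by none of them.
By inclusion–exclusion: 3266 − ⌊3266/7⌋ − ⌊3266/17⌋ − ⌊3266/19⌋ + ⌊3266/119⌋ + ⌊3266/133⌋ + ⌊3266/323⌋ − ⌊3266/2261⌋ = 2497.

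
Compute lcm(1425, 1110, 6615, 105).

46503450

1425 = 3 · 5² · 19; 1110 = 2 · 3 · 5 · 37; 6615 = 3³ · 5 · 7²; 105 = 3 · 5 · 7
lcm takes max exponent of each prime: 2 · 3³ · 5² · 7² · 19 · 37 = 46503450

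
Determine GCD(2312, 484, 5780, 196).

4

gcd(2312, 484): 2312 = 4·484 + 376; 484 = 1·376 + 108; 376 = 3·108 + 52; 108 = 2·52 + 4; 52 = 13·4 + 0 → 4
gcd(4, 5780): 5780 = 1445·4 + 0 → 4
gcd(4, 196): 196 = 49·4 + 0 → 4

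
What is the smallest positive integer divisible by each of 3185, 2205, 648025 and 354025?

3185 = 5 · 7² · 13; 2205 = 3² · 5 · 7²; 648025 = 5² · 7² · 23²; 354025 = 5² · 7² · 17²
lcm takes max exponent of each prime: 3² · 5² · 7² · 13 · 17² · 23² = 21911669325

21911669325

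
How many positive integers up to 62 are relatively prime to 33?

33 = 3·11. Inclusion–exclusion on these primes:
62 − ⌊62/3⌋ − ⌊62/11⌋ + ⌊62/33⌋ = 38

38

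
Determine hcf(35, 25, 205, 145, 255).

5

35 = 5 · 7; 25 = 5²; 205 = 5 · 41; 145 = 5 · 29; 255 = 3 · 5 · 17
gcd takes min exponent of each prime: 5 = 5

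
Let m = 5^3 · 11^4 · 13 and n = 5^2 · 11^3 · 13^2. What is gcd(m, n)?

min exponent per shared prime: 5^2 · 11^3 · 13 = 432575

432575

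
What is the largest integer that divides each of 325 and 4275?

25

Euclid: 4275 = 13·325 + 50; 325 = 6·50 + 25; 50 = 2·25 + 0. Last nonzero remainder: 25.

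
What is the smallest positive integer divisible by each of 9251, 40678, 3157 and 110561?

lcm(9251, 40678) = 9251·40678/gcd = 376312178/11 = 34210198
lcm(34210198, 3157) = 34210198·3157/gcd = 108001595086/11 = 9818326826
lcm(9818326826, 110561) = 9818326826·110561/gcd = 1085524032209386/11 = 98684002928126

98684002928126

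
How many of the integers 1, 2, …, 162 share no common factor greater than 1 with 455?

Prime factors of 455: 5, 7, 13. Count integers ≤ 162 divisible by none of them.
By inclusion–exclusion: 162 − ⌊162/5⌋ − ⌊162/7⌋ − ⌊162/13⌋ + ⌊162/35⌋ + ⌊162/65⌋ + ⌊162/91⌋ − ⌊162/455⌋ = 102.

102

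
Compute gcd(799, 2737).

799 = 17 · 47
2737 = 7 · 17 · 23
Common: 17 = 17

17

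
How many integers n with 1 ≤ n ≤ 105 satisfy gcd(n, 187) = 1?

90

187 = 11·17. Inclusion–exclusion on these primes:
105 − ⌊105/11⌋ − ⌊105/17⌋ + ⌊105/187⌋ = 90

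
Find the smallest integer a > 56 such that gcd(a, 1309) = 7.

63

1309 = 7·187. Any a with gcd(a, 1309) = 7 is a multiple of 7, say 7s, with s coprime to 187.
Need s > 56/7, so s ≥ 9. First s ≥ 9 with gcd(s, 187) = 1 is s = 9. Thus a = 7·9 = 63.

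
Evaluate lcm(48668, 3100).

48668 = 2² · 23³; 3100 = 2² · 5² · 31
max exponents: 2² · 5² · 23³ · 31 = 37717700

37717700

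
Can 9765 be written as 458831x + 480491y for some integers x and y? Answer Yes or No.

gcd(458831, 480491): 480491 = 1·458831 + 21660; 458831 = 21·21660 + 3971; 21660 = 5·3971 + 1805; 3971 = 2·1805 + 361; 1805 = 5·361 + 0 → 361
361 does not divide 9765, so a solution does not exist.

No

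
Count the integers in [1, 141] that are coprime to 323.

323 = 17·19. Inclusion–exclusion on these primes:
141 − ⌊141/17⌋ − ⌊141/19⌋ + ⌊141/323⌋ = 126

126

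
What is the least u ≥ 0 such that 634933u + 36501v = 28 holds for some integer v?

15202

Euclid: 634933 = 17·36501 + 14416; 36501 = 2·14416 + 7669; 14416 = 1·7669 + 6747; 7669 = 1·6747 + 922; 6747 = 7·922 + 293; 922 = 3·293 + 43; 293 = 6·43 + 35; 43 = 1·35 + 8; 35 = 4·8 + 3; 8 = 2·3 + 2; 3 = 1·2 + 1; 2 = 2·1 + 0 → gcd = 1; 28 = 1·28.
Back-substitution yields 634933·(13579) + 36501·(-236206) = 1, so one solution is u = 13579·28 = 380212, v = -236206·28 = -6613768.
Solutions in u differ by 36501/1 = 36501; the one in [0, 36501) is 380212 mod 36501 = 15202.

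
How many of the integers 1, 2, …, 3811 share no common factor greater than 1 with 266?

Prime factors of 266: 2, 7, 19. Count integers ≤ 3811 divisible by none of them.
By inclusion–exclusion: 3811 − ⌊3811/2⌋ − ⌊3811/7⌋ − ⌊3811/19⌋ + ⌊3811/14⌋ + ⌊3811/38⌋ + ⌊3811/133⌋ − ⌊3811/266⌋ = 1548.

1548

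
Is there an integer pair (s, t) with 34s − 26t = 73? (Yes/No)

No

By Bézout, 34s − 26t = 73 has integer solutions iff gcd(34, 26) | 73.
Euclid: 34 = 1·26 + 8; 26 = 3·8 + 2; 8 = 4·2 + 0. gcd = 2; 73 mod 2 = 1. No.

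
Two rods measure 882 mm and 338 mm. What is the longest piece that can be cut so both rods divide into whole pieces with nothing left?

Euclid: 882 = 2·338 + 206; 338 = 1·206 + 132; 206 = 1·132 + 74; 132 = 1·74 + 58; 74 = 1·58 + 16; 58 = 3·16 + 10; 16 = 1·10 + 6; 10 = 1·6 + 4; 6 = 1·4 + 2; 4 = 2·2 + 0. Last nonzero remainder: 2.

2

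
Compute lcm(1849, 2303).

4258247

gcd first: 2303 = 1·1849 + 454; 1849 = 4·454 + 33; 454 = 13·33 + 25; 33 = 1·25 + 8; 25 = 3·8 + 1; 8 = 8·1 + 0 → gcd = 1
lcm = 1849·2303/gcd = 4258247/1 = 4258247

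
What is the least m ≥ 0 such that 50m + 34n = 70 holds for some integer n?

15

gcd(50, 34) = 2 (Euclid: 50 = 1·34 + 16; 34 = 2·16 + 2; 16 = 8·2 + 0), and 2 | 70.
Extended Euclid: 50·(-2) + 34·(3) = 2. Scale by 35: m₀ = -70.
General solution m = m₀ + 17t; reducing mod 17 gives m = 15 (and n = -20).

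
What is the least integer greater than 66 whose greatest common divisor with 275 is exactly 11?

77

275 = 11·25. Any m with gcd(m, 275) = 11 is a multiple of 11, say 11s, with s coprime to 25.
Need s > 66/11, so s ≥ 7. First s ≥ 7 with gcd(s, 25) = 1 is s = 7. Thus m = 11·7 = 77.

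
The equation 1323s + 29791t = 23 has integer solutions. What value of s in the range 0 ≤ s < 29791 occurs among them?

12655

Reduce mod 29791: 1323s ≡ 23 (mod 29791). With g = gcd(1323, 29791) = 1 dividing 23, divide through: 1323s ≡ 23 (mod 29791).
Since gcd(1323, 29791) = 1, s ≡ 23·(1323)⁻¹ ≡ 12655 (mod 29791). Smallest non-negative: 12655.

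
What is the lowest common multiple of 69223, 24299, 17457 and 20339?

lcm(69223, 24299) = 69223·24299/gcd = 1682049677/11 = 152913607
lcm(152913607, 17457) = 152913607·17457/gcd = 2669412837399/11 = 242673894309
lcm(242673894309, 20339) = 242673894309·20339/gcd = 4935744336350751/11 = 448704030577341

448704030577341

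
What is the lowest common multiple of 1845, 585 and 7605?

311805

1845 = 3² · 5 · 41; 585 = 3² · 5 · 13; 7605 = 3² · 5 · 13²
lcm takes max exponent of each prime: 3² · 5 · 13² · 41 = 311805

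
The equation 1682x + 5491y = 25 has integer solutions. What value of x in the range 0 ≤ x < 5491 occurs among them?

Reduce mod 5491: 1682x ≡ 25 (mod 5491). With g = gcd(1682, 5491) = 1 dividing 25, divide through: 1682x ≡ 25 (mod 5491).
Since gcd(1682, 5491) = 1, x ≡ 25·(1682)⁻¹ ≡ 2406 (mod 5491). Smallest non-negative: 2406.

2406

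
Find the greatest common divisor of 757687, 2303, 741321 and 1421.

757687 = 7³ · 47²; 2303 = 7² · 47; 741321 = 3² · 7² · 41²; 1421 = 7² · 29
gcd takes min exponent of each prime: 7² = 49

49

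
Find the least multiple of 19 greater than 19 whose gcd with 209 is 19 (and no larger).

38

209 = 19·11. Any m with gcd(m, 209) = 19 is a multiple of 19, say 19s, with s coprime to 11.
Need s > 19/19, so s ≥ 2. First s ≥ 2 with gcd(s, 11) = 1 is s = 2. Thus m = 19·2 = 38.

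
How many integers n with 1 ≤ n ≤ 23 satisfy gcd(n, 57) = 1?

15

57 = 3·19. Inclusion–exclusion on these primes:
23 − ⌊23/3⌋ − ⌊23/19⌋ + ⌊23/57⌋ = 15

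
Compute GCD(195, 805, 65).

195 = 3 · 5 · 13; 805 = 5 · 7 · 23; 65 = 5 · 13
gcd takes min exponent of each prime: 5 = 5

5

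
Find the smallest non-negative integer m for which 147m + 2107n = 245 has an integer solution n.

16

Euclid: 2107 = 14·147 + 49; 147 = 3·49 + 0 → gcd = 49; 245 = 49·5.
Back-substitution yields 147·(-14) + 2107·(1) = 49, so one solution is m = -14·5 = -70, n = 1·5 = 5.
Solutions in m differ by 2107/49 = 43; the one in [0, 43) is -70 mod 43 = 16.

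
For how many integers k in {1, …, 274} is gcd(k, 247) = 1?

240

247 = 13·19. Inclusion–exclusion on these primes:
274 − ⌊274/13⌋ − ⌊274/19⌋ + ⌊274/247⌋ = 240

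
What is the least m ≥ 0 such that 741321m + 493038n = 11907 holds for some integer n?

gcd(741321, 493038) = 441 (Euclid: 741321 = 1·493038 + 248283; 493038 = 1·248283 + 244755; 248283 = 1·244755 + 3528; 244755 = 69·3528 + 1323; 3528 = 2·1323 + 882; 1323 = 1·882 + 441; 882 = 2·441 + 0), and 441 | 11907.
Extended Euclid: 741321·(-419) + 493038·(630) = 441. Scale by 27: m₀ = -11313.
General solution m = m₀ + 1118t; reducing mod 1118 gives m = 985 (and n = -1481).

985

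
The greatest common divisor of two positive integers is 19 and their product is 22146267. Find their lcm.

1165593

gcd·lcm = product, so lcm = 22146267/19 = 1165593.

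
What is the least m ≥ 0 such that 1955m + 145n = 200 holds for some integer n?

7

Euclid: 1955 = 13·145 + 70; 145 = 2·70 + 5; 70 = 14·5 + 0 → gcd = 5; 200 = 5·40.
Back-substitution yields 1955·(-2) + 145·(27) = 5, so one solution is m = -2·40 = -80, n = 27·40 = 1080.
Solutions in m differ by 145/5 = 29; the one in [0, 29) is -80 mod 29 = 7.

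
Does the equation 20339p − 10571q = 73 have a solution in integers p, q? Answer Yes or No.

gcd(20339, 10571): 20339 = 1·10571 + 9768; 10571 = 1·9768 + 803; 9768 = 12·803 + 132; 803 = 6·132 + 11; 132 = 12·11 + 0 → 11
11 does not divide 73, so a solution does not exist.

No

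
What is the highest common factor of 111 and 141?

Euclid: 141 = 1·111 + 30; 111 = 3·30 + 21; 30 = 1·21 + 9; 21 = 2·9 + 3; 9 = 3·3 + 0. Last nonzero remainder: 3.

3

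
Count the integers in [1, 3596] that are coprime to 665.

2336

Prime factors of 665: 5, 7, 19. Count integers ≤ 3596 divisible by none of them.
By inclusion–exclusion: 3596 − ⌊3596/5⌋ − ⌊3596/7⌋ − ⌊3596/19⌋ + ⌊3596/35⌋ + ⌊3596/95⌋ + ⌊3596/133⌋ − ⌊3596/665⌋ = 2336.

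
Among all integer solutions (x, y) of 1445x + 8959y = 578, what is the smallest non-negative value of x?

Reduce mod 8959: 1445x ≡ 578 (mod 8959). With g = gcd(1445, 8959) = 289 dividing 578, divide through: 5x ≡ 2 (mod 31).
Since gcd(5, 31) = 1, x ≡ 2·(5)⁻¹ ≡ 19 (mod 31). Smallest non-negative: 19.

19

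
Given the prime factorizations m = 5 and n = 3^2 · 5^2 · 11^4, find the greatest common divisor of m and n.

min exponent per shared prime: 5 = 5

5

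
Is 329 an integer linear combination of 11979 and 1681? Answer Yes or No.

Yes

By Bézout, 11979x + 1681y = 329 has integer solutions iff gcd(11979, 1681) | 329.
Euclid: 11979 = 7·1681 + 212; 1681 = 7·212 + 197; 212 = 1·197 + 15; 197 = 13·15 + 2; 15 = 7·2 + 1; 2 = 2·1 + 0. gcd = 1; 329 mod 1 = 0. Yes.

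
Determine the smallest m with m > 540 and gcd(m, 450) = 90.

630

Multiples of 90 above 540: 90·7, 90·8, … . Need the cofactor coprime to 450/90 = 5.
Checking s = 7, 8, … the first with gcd(s, 5) = 1 is s = 7, giving 630.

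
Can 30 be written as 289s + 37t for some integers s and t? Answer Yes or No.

Yes

By Bézout, 289s + 37t = 30 has integer solutions iff gcd(289, 37) | 30.
Euclid: 289 = 7·37 + 30; 37 = 1·30 + 7; 30 = 4·7 + 2; 7 = 3·2 + 1; 2 = 2·1 + 0. gcd = 1; 30 mod 1 = 0. Yes.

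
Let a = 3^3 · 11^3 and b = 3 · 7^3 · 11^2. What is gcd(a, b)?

363

min exponent per shared prime: 3 · 11^2 = 363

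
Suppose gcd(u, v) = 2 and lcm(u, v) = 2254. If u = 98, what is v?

46

u·v = gcd·lcm = 2·2254 = 4508, so v = 4508/98 = 46.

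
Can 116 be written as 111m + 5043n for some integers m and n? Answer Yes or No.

No

By Bézout, 111m + 5043n = 116 has integer solutions iff gcd(111, 5043) | 116.
Euclid: 5043 = 45·111 + 48; 111 = 2·48 + 15; 48 = 3·15 + 3; 15 = 5·3 + 0. gcd = 3; 116 mod 3 = 2. No.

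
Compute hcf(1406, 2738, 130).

gcd(1406, 2738): 2738 = 1·1406 + 1332; 1406 = 1·1332 + 74; 1332 = 18·74 + 0 → 74
gcd(74, 130): 130 = 1·74 + 56; 74 = 1·56 + 18; 56 = 3·18 + 2; 18 = 9·2 + 0 → 2

2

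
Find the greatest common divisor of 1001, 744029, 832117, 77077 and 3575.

1001 = 7 · 11 · 13; 744029 = 11³ · 13 · 43; 832117 = 11² · 13 · 23²; 77077 = 7² · 11² · 13; 3575 = 5² · 11 · 13
gcd takes min exponent of each prime: 11 · 13 = 143

143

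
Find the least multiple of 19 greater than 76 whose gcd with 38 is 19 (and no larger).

95

Multiples of 19 above 76: 19·5, 19·6, … . Need the cofactor coprime to 38/19 = 2.
Checking s = 5, 6, … the first with gcd(s, 2) = 1 is s = 5, giving 95.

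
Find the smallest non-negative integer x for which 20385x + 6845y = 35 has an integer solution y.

593

Reduce mod 6845: 20385x ≡ 35 (mod 6845). With g = gcd(20385, 6845) = 5 dividing 35, divide through: 4077x ≡ 7 (mod 1369).
Since gcd(4077, 1369) = 1, x ≡ 7·(4077)⁻¹ ≡ 593 (mod 1369). Smallest non-negative: 593.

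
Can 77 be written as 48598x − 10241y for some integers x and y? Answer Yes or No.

By Bézout, 48598x − 10241y = 77 has integer solutions iff gcd(48598, 10241) | 77.
Euclid: 48598 = 4·10241 + 7634; 10241 = 1·7634 + 2607; 7634 = 2·2607 + 2420; 2607 = 1·2420 + 187; 2420 = 12·187 + 176; 187 = 1·176 + 11; 176 = 16·11 + 0. gcd = 11; 77 mod 11 = 0. Yes.

Yes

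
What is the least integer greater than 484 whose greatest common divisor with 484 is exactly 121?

605

Multiples of 121 above 484: 121·5, 121·6, … . Need the cofactor coprime to 484/121 = 4.
Checking s = 5, 6, … the first with gcd(s, 4) = 1 is s = 5, giving 605.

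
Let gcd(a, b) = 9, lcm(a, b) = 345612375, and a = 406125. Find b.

Using ab = gcd(a,b)·lcm(a,b) = 9·345612375 = 3110511375, we get b = 3110511375/406125 = 7659.

7659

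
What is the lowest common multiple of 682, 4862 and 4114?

1657942

lcm(682, 4862) = 682·4862/gcd = 3315884/22 = 150722
lcm(150722, 4114) = 150722·4114/gcd = 620070308/374 = 1657942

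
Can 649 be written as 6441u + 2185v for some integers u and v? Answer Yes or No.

By Bézout, 6441u + 2185v = 649 has integer solutions iff gcd(6441, 2185) | 649.
Euclid: 6441 = 2·2185 + 2071; 2185 = 1·2071 + 114; 2071 = 18·114 + 19; 114 = 6·19 + 0. gcd = 19; 649 mod 19 = 3. No.

No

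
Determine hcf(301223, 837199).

301223 = 13 · 17 · 29 · 47
837199 = 11³ · 17 · 37
Common: 17 = 17

17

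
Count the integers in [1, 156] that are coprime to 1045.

Prime factors of 1045: 5, 11, 19. Count integers ≤ 156 divisible by none of them.
By inclusion–exclusion: 156 − ⌊156/5⌋ − ⌊156/11⌋ − ⌊156/19⌋ + ⌊156/55⌋ + ⌊156/95⌋ + ⌊156/209⌋ − ⌊156/1045⌋ = 106.

106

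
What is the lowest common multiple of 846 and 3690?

173430

gcd first: 3690 = 4·846 + 306; 846 = 2·306 + 234; 306 = 1·234 + 72; 234 = 3·72 + 18; 72 = 4·18 + 0 → gcd = 18
lcm = 846·3690/gcd = 3121740/18 = 173430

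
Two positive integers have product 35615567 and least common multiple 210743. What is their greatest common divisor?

169

gcd·lcm = product, so gcd = 35615567/210743 = 169.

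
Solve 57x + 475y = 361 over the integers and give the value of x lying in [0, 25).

Reduce mod 475: 57x ≡ 361 (mod 475). With g = gcd(57, 475) = 19 dividing 361, divide through: 3x ≡ 19 (mod 25).
Since gcd(3, 25) = 1, x ≡ 19·(3)⁻¹ ≡ 23 (mod 25). Smallest non-negative: 23.

23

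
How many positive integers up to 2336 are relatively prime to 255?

1172

255 = 3·5·17. Inclusion–exclusion on these primes:
2336 − ⌊2336/3⌋ − ⌊2336/5⌋ − ⌊2336/17⌋ + ⌊2336/15⌋ + ⌊2336/51⌋ + ⌊2336/85⌋ − ⌊2336/255⌋ = 1172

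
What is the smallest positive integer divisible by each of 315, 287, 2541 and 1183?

lcm(315, 287) = 315·287/gcd = 90405/7 = 12915
lcm(12915, 2541) = 12915·2541/gcd = 32817015/21 = 1562715
lcm(1562715, 1183) = 1562715·1183/gcd = 1848691845/7 = 264098835

264098835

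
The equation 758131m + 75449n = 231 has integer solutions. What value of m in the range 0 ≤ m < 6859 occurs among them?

Euclid: 758131 = 10·75449 + 3641; 75449 = 20·3641 + 2629; 3641 = 1·2629 + 1012; 2629 = 2·1012 + 605; 1012 = 1·605 + 407; 605 = 1·407 + 198; 407 = 2·198 + 11; 198 = 18·11 + 0 → gcd = 11; 231 = 11·21.
Back-substitution yields 758131·(373) + 75449·(-3748) = 11, so one solution is m = 373·21 = 7833, n = -3748·21 = -78708.
Solutions in m differ by 75449/11 = 6859; the one in [0, 6859) is 7833 mod 6859 = 974.

974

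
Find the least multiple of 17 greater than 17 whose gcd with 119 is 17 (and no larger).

119 = 17·7. Any a with gcd(a, 119) = 17 is a multiple of 17, say 17s, with s coprime to 7.
Need s > 17/17, so s ≥ 2. First s ≥ 2 with gcd(s, 7) = 1 is s = 2. Thus a = 17·2 = 34.

34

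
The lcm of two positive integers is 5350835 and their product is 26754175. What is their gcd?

gcd·lcm = product, so gcd = 26754175/5350835 = 5.

5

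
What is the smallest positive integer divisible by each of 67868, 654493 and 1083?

369134052

lcm(67868, 654493) = 67868·654493/gcd = 44419130924/361 = 123044684
lcm(123044684, 1083) = 123044684·1083/gcd = 133257392772/361 = 369134052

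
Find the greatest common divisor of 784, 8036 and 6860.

gcd(784, 8036): 8036 = 10·784 + 196; 784 = 4·196 + 0 → 196
gcd(196, 6860): 6860 = 35·196 + 0 → 196

196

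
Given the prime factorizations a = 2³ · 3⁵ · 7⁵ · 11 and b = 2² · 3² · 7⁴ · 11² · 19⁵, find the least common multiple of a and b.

9789033973135032

max exponent per prime: 2³ · 3⁵ · 7⁵ · 11² · 19⁵ = 9789033973135032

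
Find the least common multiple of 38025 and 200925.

33956325

gcd first: 200925 = 5·38025 + 10800; 38025 = 3·10800 + 5625; 10800 = 1·5625 + 5175; 5625 = 1·5175 + 450; 5175 = 11·450 + 225; 450 = 2·225 + 0 → gcd = 225
lcm = 38025·200925/gcd = 7640173125/225 = 33956325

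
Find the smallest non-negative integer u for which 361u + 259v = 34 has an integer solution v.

gcd(361, 259) = 1 (Euclid: 361 = 1·259 + 102; 259 = 2·102 + 55; 102 = 1·55 + 47; 55 = 1·47 + 8; 47 = 5·8 + 7; 8 = 1·7 + 1; 7 = 7·1 + 0), and 1 | 34.
Extended Euclid: 361·(-33) + 259·(46) = 1. Scale by 34: u₀ = -1122.
General solution u = u₀ + 259t; reducing mod 259 gives u = 173 (and v = -241).

173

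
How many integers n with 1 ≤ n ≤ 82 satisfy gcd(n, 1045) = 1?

56

1045 = 5·11·19. Inclusion–exclusion on these primes:
82 − ⌊82/5⌋ − ⌊82/11⌋ − ⌊82/19⌋ + ⌊82/55⌋ + ⌊82/95⌋ + ⌊82/209⌋ − ⌊82/1045⌋ = 56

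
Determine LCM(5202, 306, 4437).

150858

5202 = 2 · 3² · 17²; 306 = 2 · 3² · 17; 4437 = 3² · 17 · 29
lcm takes max exponent of each prime: 2 · 3² · 17² · 29 = 150858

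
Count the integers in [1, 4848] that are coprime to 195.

195 = 3·5·13. Inclusion–exclusion on these primes:
4848 − ⌊4848/3⌋ − ⌊4848/5⌋ − ⌊4848/13⌋ + ⌊4848/15⌋ + ⌊4848/39⌋ + ⌊4848/65⌋ − ⌊4848/195⌋ = 2388

2388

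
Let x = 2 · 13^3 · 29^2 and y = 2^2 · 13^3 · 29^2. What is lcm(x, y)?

max exponent per prime: 2^2 · 13^3 · 29^2 = 7390708

7390708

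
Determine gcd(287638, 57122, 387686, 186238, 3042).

287638 = 2 · 13² · 23 · 37; 57122 = 2 · 13⁴; 387686 = 2 · 13² · 31 · 37; 186238 = 2 · 13² · 19 · 29; 3042 = 2 · 3² · 13²
gcd takes min exponent of each prime: 2 · 13² = 338

338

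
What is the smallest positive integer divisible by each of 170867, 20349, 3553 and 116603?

lcm(170867, 20349) = 170867·20349/gcd = 3476972583/323 = 10764621
lcm(10764621, 3553) = 10764621·3553/gcd = 38246698413/323 = 118410831
lcm(118410831, 116603) = 118410831·116603/gcd = 13807058127093/323 = 42746309991

42746309991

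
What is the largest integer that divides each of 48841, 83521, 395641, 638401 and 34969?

gcd(48841, 83521): 83521 = 1·48841 + 34680; 48841 = 1·34680 + 14161; 34680 = 2·14161 + 6358; 14161 = 2·6358 + 1445; 6358 = 4·1445 + 578; 1445 = 2·578 + 289; 578 = 2·289 + 0 → 289
gcd(289, 395641): 395641 = 1369·289 + 0 → 289
gcd(289, 638401): 638401 = 2209·289 + 0 → 289
gcd(289, 34969): 34969 = 121·289 + 0 → 289

289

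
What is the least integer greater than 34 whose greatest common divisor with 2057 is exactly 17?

51

Multiples of 17 above 34: 17·3, 17·4, … . Need the cofactor coprime to 2057/17 = 121.
Checking s = 3, 4, … the first with gcd(s, 121) = 1 is s = 3, giving 51.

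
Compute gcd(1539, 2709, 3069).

9

gcd(1539, 2709): 2709 = 1·1539 + 1170; 1539 = 1·1170 + 369; 1170 = 3·369 + 63; 369 = 5·63 + 54; 63 = 1·54 + 9; 54 = 6·9 + 0 → 9
gcd(9, 3069): 3069 = 341·9 + 0 → 9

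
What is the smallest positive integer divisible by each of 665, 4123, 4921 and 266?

lcm(665, 4123) = 665·4123/gcd = 2741795/133 = 20615
lcm(20615, 4921) = 20615·4921/gcd = 101446415/133 = 762755
lcm(762755, 266) = 762755·266/gcd = 202892830/133 = 1525510

1525510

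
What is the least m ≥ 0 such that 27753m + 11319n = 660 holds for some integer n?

321

Euclid: 27753 = 2·11319 + 5115; 11319 = 2·5115 + 1089; 5115 = 4·1089 + 759; 1089 = 1·759 + 330; 759 = 2·330 + 99; 330 = 3·99 + 33; 99 = 3·33 + 0 → gcd = 33; 660 = 33·20.
Back-substitution yields 27753·(-104) + 11319·(255) = 33, so one solution is m = -104·20 = -2080, n = 255·20 = 5100.
Solutions in m differ by 11319/33 = 343; the one in [0, 343) is -2080 mod 343 = 321.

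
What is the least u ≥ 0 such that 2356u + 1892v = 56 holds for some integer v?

Reduce mod 1892: 2356u ≡ 56 (mod 1892). With g = gcd(2356, 1892) = 4 dividing 56, divide through: 589u ≡ 14 (mod 473).
Since gcd(589, 473) = 1, u ≡ 14·(589)⁻¹ ≡ 204 (mod 473). Smallest non-negative: 204.

204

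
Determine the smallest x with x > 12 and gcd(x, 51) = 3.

15

51 = 3·17. Any x with gcd(x, 51) = 3 is a multiple of 3, say 3s, with s coprime to 17.
Need s > 12/3, so s ≥ 5. First s ≥ 5 with gcd(s, 17) = 1 is s = 5. Thus x = 3·5 = 15.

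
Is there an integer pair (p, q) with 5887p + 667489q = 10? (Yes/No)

gcd(5887, 667489): 667489 = 113·5887 + 2258; 5887 = 2·2258 + 1371; 2258 = 1·1371 + 887; 1371 = 1·887 + 484; 887 = 1·484 + 403; 484 = 1·403 + 81; 403 = 4·81 + 79; 81 = 1·79 + 2; 79 = 39·2 + 1; 2 = 2·1 + 0 → 1
1 divides 10, so a solution exists.

Yes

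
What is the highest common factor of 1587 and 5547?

3

1587 = 3 · 23²
5547 = 3 · 43²
Common: 3 = 3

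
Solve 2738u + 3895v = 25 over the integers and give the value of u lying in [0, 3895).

gcd(2738, 3895) = 1 (Euclid: 3895 = 1·2738 + 1157; 2738 = 2·1157 + 424; 1157 = 2·424 + 309; 424 = 1·309 + 115; 309 = 2·115 + 79; 115 = 1·79 + 36; 79 = 2·36 + 7; 36 = 5·7 + 1; 7 = 7·1 + 0), and 1 | 25.
Extended Euclid: 2738·(542) + 3895·(-381) = 1. Scale by 25: u₀ = 13550.
General solution u = u₀ + 3895t; reducing mod 3895 gives u = 1865 (and v = -1311).

1865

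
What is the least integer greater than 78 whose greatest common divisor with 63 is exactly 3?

63 = 3·21. Any a with gcd(a, 63) = 3 is a multiple of 3, say 3s, with s coprime to 21.
Need s > 78/3, so s ≥ 27. First s ≥ 27 with gcd(s, 21) = 1 is s = 29. Thus a = 3·29 = 87.

87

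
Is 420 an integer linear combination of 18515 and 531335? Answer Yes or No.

By Bézout, 18515p + 531335q = 420 has integer solutions iff gcd(18515, 531335) | 420.
Euclid: 531335 = 28·18515 + 12915; 18515 = 1·12915 + 5600; 12915 = 2·5600 + 1715; 5600 = 3·1715 + 455; 1715 = 3·455 + 350; 455 = 1·350 + 105; 350 = 3·105 + 35; 105 = 3·35 + 0. gcd = 35; 420 mod 35 = 0. Yes.

Yes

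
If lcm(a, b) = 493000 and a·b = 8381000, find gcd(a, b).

17

From gcd × lcm = ab: gcd = 8381000 / 493000 = 17.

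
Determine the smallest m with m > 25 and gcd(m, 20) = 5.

Multiples of 5 above 25: 5·6, 5·7, … . Need the cofactor coprime to 20/5 = 4.
Checking s = 6, 7, … the first with gcd(s, 4) = 1 is s = 7, giving 35.

35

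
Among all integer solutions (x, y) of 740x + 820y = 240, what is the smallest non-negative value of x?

Reduce mod 820: 740x ≡ 240 (mod 820). With g = gcd(740, 820) = 20 dividing 240, divide through: 37x ≡ 12 (mod 41).
Since gcd(37, 41) = 1, x ≡ 12·(37)⁻¹ ≡ 38 (mod 41). Smallest non-negative: 38.

38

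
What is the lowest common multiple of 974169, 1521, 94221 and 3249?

974169 = 3² · 7² · 47²; 1521 = 3² · 13²; 94221 = 3² · 19² · 29; 3249 = 3² · 19²
lcm takes max exponent of each prime: 3² · 7² · 13² · 19² · 29 · 47² = 1723559219109

1723559219109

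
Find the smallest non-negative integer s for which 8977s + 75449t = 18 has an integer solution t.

gcd(8977, 75449) = 1 (Euclid: 75449 = 8·8977 + 3633; 8977 = 2·3633 + 1711; 3633 = 2·1711 + 211; 1711 = 8·211 + 23; 211 = 9·23 + 4; 23 = 5·4 + 3; 4 = 1·3 + 1; 3 = 3·1 + 0), and 1 | 18.
Extended Euclid: 8977·(-19667) + 75449·(2340) = 1. Scale by 18: s₀ = -354006.
General solution s = s₀ + 75449k; reducing mod 75449 gives s = 23239 (and t = -2765).

23239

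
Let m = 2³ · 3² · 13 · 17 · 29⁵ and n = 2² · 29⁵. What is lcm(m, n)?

326373402888

max exponent per prime: 2³ · 3² · 13 · 17 · 29⁵ = 326373402888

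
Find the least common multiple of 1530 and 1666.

gcd first: 1666 = 1·1530 + 136; 1530 = 11·136 + 34; 136 = 4·34 + 0 → gcd = 34
lcm = 1530·1666/gcd = 2548980/34 = 74970

74970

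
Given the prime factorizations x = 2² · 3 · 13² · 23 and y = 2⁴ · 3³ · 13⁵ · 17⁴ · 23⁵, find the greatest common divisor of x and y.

min exponent per shared prime: 2² · 3 · 13² · 23 = 46644

46644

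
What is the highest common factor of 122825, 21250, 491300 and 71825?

gcd(122825, 21250): 122825 = 5·21250 + 16575; 21250 = 1·16575 + 4675; 16575 = 3·4675 + 2550; 4675 = 1·2550 + 2125; 2550 = 1·2125 + 425; 2125 = 5·425 + 0 → 425
gcd(425, 491300): 491300 = 1156·425 + 0 → 425
gcd(425, 71825): 71825 = 169·425 + 0 → 425

425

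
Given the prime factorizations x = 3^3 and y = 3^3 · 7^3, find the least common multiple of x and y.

9261

max exponent per prime: 3^3 · 7^3 = 9261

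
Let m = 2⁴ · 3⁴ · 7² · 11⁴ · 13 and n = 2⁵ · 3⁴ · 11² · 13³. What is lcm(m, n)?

max exponent per prime: 2⁵ · 3⁴ · 7² · 11⁴ · 13³ = 4085374509216

4085374509216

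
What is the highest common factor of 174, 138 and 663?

174 = 2 · 3 · 29; 138 = 2 · 3 · 23; 663 = 3 · 13 · 17
gcd takes min exponent of each prime: 3 = 3

3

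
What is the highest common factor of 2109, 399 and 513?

2109 = 3 · 19 · 37; 399 = 3 · 7 · 19; 513 = 3³ · 19
gcd takes min exponent of each prime: 3 · 19 = 57

57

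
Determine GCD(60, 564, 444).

60 = 2² · 3 · 5; 564 = 2² · 3 · 47; 444 = 2² · 3 · 37
gcd takes min exponent of each prime: 2² · 3 = 12

12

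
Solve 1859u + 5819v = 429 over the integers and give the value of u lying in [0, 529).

Euclid: 5819 = 3·1859 + 242; 1859 = 7·242 + 165; 242 = 1·165 + 77; 165 = 2·77 + 11; 77 = 7·11 + 0 → gcd = 11; 429 = 11·39.
Back-substitution yields 1859·(72) + 5819·(-23) = 11, so one solution is u = 72·39 = 2808, v = -23·39 = -897.
Solutions in u differ by 5819/11 = 529; the one in [0, 529) is 2808 mod 529 = 163.

163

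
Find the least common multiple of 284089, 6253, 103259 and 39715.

lcm(284089, 6253) = 284089·6253/gcd = 1776408517/169 = 10511293
lcm(10511293, 103259) = 10511293·103259/gcd = 1085385603887/169 = 6422400023
lcm(6422400023, 39715) = 6422400023·39715/gcd = 255065616913445/7943 = 32112000115

32112000115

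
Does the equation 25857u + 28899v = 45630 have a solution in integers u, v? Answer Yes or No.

gcd(25857, 28899): 28899 = 1·25857 + 3042; 25857 = 8·3042 + 1521; 3042 = 2·1521 + 0 → 1521
1521 divides 45630, so a solution exists.

Yes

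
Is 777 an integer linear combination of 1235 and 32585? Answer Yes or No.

No

gcd(1235, 32585): 32585 = 26·1235 + 475; 1235 = 2·475 + 285; 475 = 1·285 + 190; 285 = 1·190 + 95; 190 = 2·95 + 0 → 95
95 does not divide 777, so a solution does not exist.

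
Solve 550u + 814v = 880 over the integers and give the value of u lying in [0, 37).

9

gcd(550, 814) = 22 (Euclid: 814 = 1·550 + 264; 550 = 2·264 + 22; 264 = 12·22 + 0), and 22 | 880.
Extended Euclid: 550·(3) + 814·(-2) = 22. Scale by 40: u₀ = 120.
General solution u = u₀ + 37t; reducing mod 37 gives u = 9 (and v = -5).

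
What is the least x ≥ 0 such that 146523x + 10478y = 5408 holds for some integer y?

30

Reduce mod 10478: 146523x ≡ 5408 (mod 10478). With g = gcd(146523, 10478) = 169 dividing 5408, divide through: 867x ≡ 32 (mod 62).
Since gcd(867, 62) = 1, x ≡ 32·(867)⁻¹ ≡ 30 (mod 62). Smallest non-negative: 30.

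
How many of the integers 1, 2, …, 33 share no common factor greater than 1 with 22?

22 = 2·11. Inclusion–exclusion on these primes:
33 − ⌊33/2⌋ − ⌊33/11⌋ + ⌊33/22⌋ = 15

15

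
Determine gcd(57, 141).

3

Euclid: 141 = 2·57 + 27; 57 = 2·27 + 3; 27 = 9·3 + 0. Last nonzero remainder: 3.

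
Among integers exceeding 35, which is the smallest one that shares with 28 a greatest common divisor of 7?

Multiples of 7 above 35: 7·6, 7·7, … . Need the cofactor coprime to 28/7 = 4.
Checking s = 6, 7, … the first with gcd(s, 4) = 1 is s = 7, giving 49.

49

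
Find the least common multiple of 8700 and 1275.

8700 = 2² · 3 · 5² · 29; 1275 = 3 · 5² · 17
max exponents: 2² · 3 · 5² · 17 · 29 = 147900

147900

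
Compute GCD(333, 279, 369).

gcd(333, 279): 333 = 1·279 + 54; 279 = 5·54 + 9; 54 = 6·9 + 0 → 9
gcd(9, 369): 369 = 41·9 + 0 → 9

9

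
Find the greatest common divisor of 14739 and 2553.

Euclid: 14739 = 5·2553 + 1974; 2553 = 1·1974 + 579; 1974 = 3·579 + 237; 579 = 2·237 + 105; 237 = 2·105 + 27; 105 = 3·27 + 24; 27 = 1·24 + 3; 24 = 8·3 + 0. Last nonzero remainder: 3.

3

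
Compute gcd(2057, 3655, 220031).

gcd(2057, 3655): 3655 = 1·2057 + 1598; 2057 = 1·1598 + 459; 1598 = 3·459 + 221; 459 = 2·221 + 17; 221 = 13·17 + 0 → 17
gcd(17, 220031): 220031 = 12943·17 + 0 → 17

17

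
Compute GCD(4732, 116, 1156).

gcd(4732, 116): 4732 = 40·116 + 92; 116 = 1·92 + 24; 92 = 3·24 + 20; 24 = 1·20 + 4; 20 = 5·4 + 0 → 4
gcd(4, 1156): 1156 = 289·4 + 0 → 4

4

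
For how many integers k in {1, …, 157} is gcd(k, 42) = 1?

Prime factors of 42: 2, 3, 7. Count integers ≤ 157 divisible by none of them.
By inclusion–exclusion: 157 − ⌊157/2⌋ − ⌊157/3⌋ − ⌊157/7⌋ + ⌊157/6⌋ + ⌊157/14⌋ + ⌊157/21⌋ − ⌊157/42⌋ = 46.

46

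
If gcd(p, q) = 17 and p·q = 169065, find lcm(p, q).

9945

gcd·lcm = product, so lcm = 169065/17 = 9945.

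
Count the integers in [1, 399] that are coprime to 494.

494 = 2·13·19. Inclusion–exclusion on these primes:
399 − ⌊399/2⌋ − ⌊399/13⌋ − ⌊399/19⌋ + ⌊399/26⌋ + ⌊399/38⌋ + ⌊399/247⌋ − ⌊399/494⌋ = 175

175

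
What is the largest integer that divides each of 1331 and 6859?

1

1331 = 11³
6859 = 19³
Common: 1 = 1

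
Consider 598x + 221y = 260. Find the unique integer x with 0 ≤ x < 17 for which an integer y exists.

Reduce mod 221: 598x ≡ 260 (mod 221). With g = gcd(598, 221) = 13 dividing 260, divide through: 46x ≡ 20 (mod 17).
Since gcd(46, 17) = 1, x ≡ 20·(46)⁻¹ ≡ 13 (mod 17). Smallest non-negative: 13.

13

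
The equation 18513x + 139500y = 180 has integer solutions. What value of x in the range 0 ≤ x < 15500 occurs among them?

13360

Reduce mod 139500: 18513x ≡ 180 (mod 139500). With g = gcd(18513, 139500) = 9 dividing 180, divide through: 2057x ≡ 20 (mod 15500).
Since gcd(2057, 15500) = 1, x ≡ 20·(2057)⁻¹ ≡ 13360 (mod 15500). Smallest non-negative: 13360.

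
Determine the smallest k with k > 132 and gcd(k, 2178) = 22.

154

gcd(k, 2178) = 22 forces 22 | k; write k = 22s. Then gcd(22s, 22·99) = 22·gcd(s, 99), so need gcd(s, 99) = 1.
22s > 132 gives s ≥ 7. The least s ≥ 7 coprime to 99 is 7, so k = 22·7 = 154.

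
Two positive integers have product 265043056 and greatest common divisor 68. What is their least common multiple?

For any two positive integers, gcd × lcm equals their product. Hence lcm = 265043056 / 68 = 3897692.

3897692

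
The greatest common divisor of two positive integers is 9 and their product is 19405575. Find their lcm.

Since gcd(m,n)·lcm(m,n) = mn, lcm = 19405575/9 = 2156175.

2156175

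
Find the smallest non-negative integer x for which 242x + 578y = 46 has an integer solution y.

122

Euclid: 578 = 2·242 + 94; 242 = 2·94 + 54; 94 = 1·54 + 40; 54 = 1·40 + 14; 40 = 2·14 + 12; 14 = 1·12 + 2; 12 = 6·2 + 0 → gcd = 2; 46 = 2·23.
Back-substitution yields 242·(43) + 578·(-18) = 2, so one solution is x = 43·23 = 989, y = -18·23 = -414.
Solutions in x differ by 578/2 = 289; the one in [0, 289) is 989 mod 289 = 122.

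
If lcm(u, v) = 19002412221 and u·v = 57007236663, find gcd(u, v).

From gcd × lcm = uv: gcd = 57007236663 / 19002412221 = 3.

3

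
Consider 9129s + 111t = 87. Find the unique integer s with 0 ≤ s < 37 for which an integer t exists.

gcd(9129, 111) = 3 (Euclid: 9129 = 82·111 + 27; 111 = 4·27 + 3; 27 = 9·3 + 0), and 3 | 87.
Extended Euclid: 9129·(-4) + 111·(329) = 3. Scale by 29: s₀ = -116.
General solution s = s₀ + 37k; reducing mod 37 gives s = 32 (and t = -2631).

32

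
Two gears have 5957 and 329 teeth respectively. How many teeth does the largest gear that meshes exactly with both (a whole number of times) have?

Euclid: 5957 = 18·329 + 35; 329 = 9·35 + 14; 35 = 2·14 + 7; 14 = 2·7 + 0. Last nonzero remainder: 7.

7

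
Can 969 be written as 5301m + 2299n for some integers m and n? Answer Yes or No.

Yes

By Bézout, 5301m + 2299n = 969 has integer solutions iff gcd(5301, 2299) | 969.
Euclid: 5301 = 2·2299 + 703; 2299 = 3·703 + 190; 703 = 3·190 + 133; 190 = 1·133 + 57; 133 = 2·57 + 19; 57 = 3·19 + 0. gcd = 19; 969 mod 19 = 0. Yes.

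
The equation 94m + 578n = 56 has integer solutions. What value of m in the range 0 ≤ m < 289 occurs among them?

Euclid: 578 = 6·94 + 14; 94 = 6·14 + 10; 14 = 1·10 + 4; 10 = 2·4 + 2; 4 = 2·2 + 0 → gcd = 2; 56 = 2·28.
Back-substitution yields 94·(123) + 578·(-20) = 2, so one solution is m = 123·28 = 3444, n = -20·28 = -560.
Solutions in m differ by 578/2 = 289; the one in [0, 289) is 3444 mod 289 = 265.

265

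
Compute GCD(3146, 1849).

Euclid: 3146 = 1·1849 + 1297; 1849 = 1·1297 + 552; 1297 = 2·552 + 193; 552 = 2·193 + 166; 193 = 1·166 + 27; 166 = 6·27 + 4; 27 = 6·4 + 3; 4 = 1·3 + 1; 3 = 3·1 + 0. Last nonzero remainder: 1.

1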